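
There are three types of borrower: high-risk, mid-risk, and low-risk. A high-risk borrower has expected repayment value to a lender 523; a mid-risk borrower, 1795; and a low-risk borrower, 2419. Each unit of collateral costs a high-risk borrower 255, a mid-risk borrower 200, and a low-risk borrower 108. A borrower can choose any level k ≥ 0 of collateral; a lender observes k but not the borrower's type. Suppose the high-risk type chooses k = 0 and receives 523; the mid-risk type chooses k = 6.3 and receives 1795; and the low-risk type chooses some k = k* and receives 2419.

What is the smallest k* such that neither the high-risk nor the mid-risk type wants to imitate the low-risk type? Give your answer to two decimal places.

9.42

Mid-risk type (on-path payoff 1795 − 200×6.3 = 535) won't mimic when 535 ≥ 2419 − 200·k*, i.e. k* ≥ 9.42.
High-risk type (on-path payoff 523) won't mimic when 523 ≥ 2419 − 255·k*, i.e. k* ≥ 7.44.
Both must hold, so k* = max(7.44, 9.42) = 9.42. The mid-risk type's constraint binds.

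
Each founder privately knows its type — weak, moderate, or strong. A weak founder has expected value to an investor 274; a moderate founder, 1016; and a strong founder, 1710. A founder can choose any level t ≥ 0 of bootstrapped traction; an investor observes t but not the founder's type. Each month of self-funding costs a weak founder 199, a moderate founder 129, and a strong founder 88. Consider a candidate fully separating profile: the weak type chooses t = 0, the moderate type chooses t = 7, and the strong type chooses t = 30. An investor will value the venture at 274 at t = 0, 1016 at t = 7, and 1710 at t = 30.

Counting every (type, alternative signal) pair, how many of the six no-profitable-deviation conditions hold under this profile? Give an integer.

Strong (own payoff 1710 − 88×30 = -930): to t=0 gives 274 → profitable ✗; to t=7 gives 1016 − 88×7 = 400 → profitable ✗.
Weak (own payoff 274): to t=7 gives 1016 − 199×7 = -377 → no gain ✓; to t=30 gives 1710 − 199×30 = -4260 → no gain ✓.
Moderate (own payoff 1016 − 129×7 = 113): to t=0 gives 274 → profitable ✗; to t=30 gives 1710 − 129×30 = -2160 → no gain ✓.
3 of the 6 constraints hold; not an equilibrium.

3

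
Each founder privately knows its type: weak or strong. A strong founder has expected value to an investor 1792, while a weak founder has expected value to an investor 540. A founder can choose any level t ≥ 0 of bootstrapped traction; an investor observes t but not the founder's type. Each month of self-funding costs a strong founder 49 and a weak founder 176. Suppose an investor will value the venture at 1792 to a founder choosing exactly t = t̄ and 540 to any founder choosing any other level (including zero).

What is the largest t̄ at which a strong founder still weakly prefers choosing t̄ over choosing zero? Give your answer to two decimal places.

Choosing t̄ yields the strong type 1792 − 49·t̄; choosing zero yields 540.
The strong type is indifferent at 1792 − 49·t̄ = 540, i.e. t̄ = (1792 − 540) / 49 ≈ 25.55.
For any t̄ above 25.55 the strong type would rather pool at zero, so separation collapses.

25.55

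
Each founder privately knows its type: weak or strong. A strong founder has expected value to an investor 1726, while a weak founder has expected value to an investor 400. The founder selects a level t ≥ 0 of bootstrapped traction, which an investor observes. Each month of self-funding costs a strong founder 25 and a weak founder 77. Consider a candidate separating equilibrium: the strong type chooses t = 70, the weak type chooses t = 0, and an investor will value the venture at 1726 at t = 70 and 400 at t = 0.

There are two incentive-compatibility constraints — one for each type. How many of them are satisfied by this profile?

Weak type: stay at 0 → 400; mimic → 1726 − 77 × 70 = -3664. IC holds (400 ≥ -3664).
Strong type: signal → 1726 − 25 × 70 = -24; deviate to 0 → 400. IC fails (-24 < 400).
1 of 2 constraints hold, so this profile is not an equilibrium.

1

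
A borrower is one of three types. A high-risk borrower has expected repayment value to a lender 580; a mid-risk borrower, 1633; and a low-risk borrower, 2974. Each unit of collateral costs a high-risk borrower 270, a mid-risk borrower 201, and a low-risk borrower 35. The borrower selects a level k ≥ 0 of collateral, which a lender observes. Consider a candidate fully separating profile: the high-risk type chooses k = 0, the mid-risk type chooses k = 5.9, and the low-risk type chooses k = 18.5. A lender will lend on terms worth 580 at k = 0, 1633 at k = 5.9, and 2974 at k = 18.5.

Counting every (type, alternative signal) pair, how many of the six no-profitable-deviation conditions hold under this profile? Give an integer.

High-risk (own payoff 580): to k=5.9 gives 1633 − 270×5.9 = 40 → no gain ✓; to k=18.5 gives 2974 − 270×18.5 = -2021 → no gain ✓.
Mid-risk (own payoff 1633 − 201×5.9 = 447.1): to k=0 gives 580 → profitable ✗; to k=18.5 gives 2974 − 201×18.5 = -744.5 → no gain ✓.
Low-risk (own payoff 2974 − 35×18.5 = 2326.5): to k=0 gives 580 → no gain ✓; to k=5.9 gives 1633 − 35×5.9 = 1426.5 → no gain ✓.
5 of the 6 constraints hold; not an equilibrium.

5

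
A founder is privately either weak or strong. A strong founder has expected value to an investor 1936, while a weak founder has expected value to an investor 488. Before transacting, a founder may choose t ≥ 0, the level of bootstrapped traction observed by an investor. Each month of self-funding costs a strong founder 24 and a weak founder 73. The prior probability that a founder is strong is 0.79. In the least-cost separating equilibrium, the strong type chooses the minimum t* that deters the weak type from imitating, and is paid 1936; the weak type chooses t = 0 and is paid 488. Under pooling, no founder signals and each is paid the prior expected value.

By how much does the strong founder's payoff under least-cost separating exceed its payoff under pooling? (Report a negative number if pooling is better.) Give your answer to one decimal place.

-172.0

Least-cost separating signal: t* solves 488 = 1936 − 73·t*, so t* = (1936 − 488)/73 ≈ 19.8356.
Strong type's separating payoff: 1936 − 24 × t* = 1936 − 24 × (1936 − 488)/73 = 1936 − 34752/73 ≈ 1459.945.
Pooling payoff: 0.79 × 1936 + 0.21 × 488 = 1631.92.
Difference: 1459.945 − 1631.92 = -171.975, i.e. -172.0 to one decimal place.
The strong type would prefer the pooling outcome.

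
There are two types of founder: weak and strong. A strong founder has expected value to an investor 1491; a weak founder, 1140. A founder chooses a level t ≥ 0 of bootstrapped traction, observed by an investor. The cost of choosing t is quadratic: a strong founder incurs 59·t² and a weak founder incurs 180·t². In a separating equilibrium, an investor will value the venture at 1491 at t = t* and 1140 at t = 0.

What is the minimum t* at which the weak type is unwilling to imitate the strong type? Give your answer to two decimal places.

The weak type at t = 0 receives 1140; imitating at t* yields 1491 − 180·t*².
Indifference: 1140 = 1491 − 180·t*², so t*² = (1491 − 1140) / 180 = 1.95.
t* = √1.95 ≈ 1.40.

1.40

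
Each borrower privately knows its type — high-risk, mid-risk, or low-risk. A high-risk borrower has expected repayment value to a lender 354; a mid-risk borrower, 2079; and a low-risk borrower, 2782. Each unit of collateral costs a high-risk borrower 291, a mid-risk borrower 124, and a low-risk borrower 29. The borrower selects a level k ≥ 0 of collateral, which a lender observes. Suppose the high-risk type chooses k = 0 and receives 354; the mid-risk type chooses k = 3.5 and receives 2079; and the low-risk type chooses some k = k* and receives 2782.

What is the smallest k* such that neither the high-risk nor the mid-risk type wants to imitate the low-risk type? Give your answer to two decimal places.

Mid-risk type (on-path payoff 2079 − 124×3.5 = 1645) won't mimic when 1645 ≥ 2782 − 124·k*, i.e. k* ≥ 9.17.
High-risk type (on-path payoff 354) won't mimic when 354 ≥ 2782 − 291·k*, i.e. k* ≥ 8.34.
Both must hold, so k* = max(8.34, 9.17) = 9.17. The mid-risk type's constraint binds.

9.17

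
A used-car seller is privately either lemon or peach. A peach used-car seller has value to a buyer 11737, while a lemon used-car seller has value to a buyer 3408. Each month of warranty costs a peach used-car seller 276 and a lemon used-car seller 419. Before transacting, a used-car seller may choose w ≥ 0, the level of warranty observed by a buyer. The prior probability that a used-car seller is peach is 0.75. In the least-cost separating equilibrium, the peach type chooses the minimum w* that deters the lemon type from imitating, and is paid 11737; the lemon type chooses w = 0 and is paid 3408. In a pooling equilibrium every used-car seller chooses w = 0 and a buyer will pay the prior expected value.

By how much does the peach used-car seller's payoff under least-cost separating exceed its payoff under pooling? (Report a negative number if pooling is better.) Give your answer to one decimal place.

Least-cost separating signal: w* solves 3408 = 11737 − 419·w*, so w* = (11737 − 3408)/419 ≈ 19.8783.
Peach type's separating payoff: 11737 − 276 × w* = 11737 − 276 × (11737 − 3408)/419 = 11737 − 2298804/419 ≈ 6250.594.
Pooling payoff: 0.75 × 11737 + 0.25 × 3408 = 9654.75.
Difference: 6250.594 − 9654.75 = -3404.156, i.e. -3404.2 to one decimal place.
The peach type would prefer the pooling outcome.

-3404.2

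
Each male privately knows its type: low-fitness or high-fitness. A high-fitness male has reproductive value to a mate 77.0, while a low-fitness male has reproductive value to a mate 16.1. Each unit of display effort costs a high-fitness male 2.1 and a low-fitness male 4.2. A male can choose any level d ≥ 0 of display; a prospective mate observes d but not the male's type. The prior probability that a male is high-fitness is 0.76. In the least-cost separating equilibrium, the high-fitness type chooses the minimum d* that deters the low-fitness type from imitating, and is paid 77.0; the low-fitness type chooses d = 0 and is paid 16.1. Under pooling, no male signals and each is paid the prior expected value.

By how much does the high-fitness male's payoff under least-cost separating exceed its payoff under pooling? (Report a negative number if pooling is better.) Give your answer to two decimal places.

-15.83

Least-cost separating signal: d* solves 16.1 = 77.0 − 4.2·d*, so d* = (77.0 − 16.1)/4.2 = 14.5.
High-fitness type's separating payoff: 77.0 − 2.1 × d* = 77.0 − 2.1 × (77.0 − 16.1)/4.2 = 77.0 − 127.89/4.2 = 46.55.
Pooling payoff: 0.76 × 77.0 + 0.24 × 16.1 = 62.384.
Difference: 46.55 − 62.384 = -15.834, i.e. -15.83 to two decimal places.
The high-fitness type would prefer the pooling outcome.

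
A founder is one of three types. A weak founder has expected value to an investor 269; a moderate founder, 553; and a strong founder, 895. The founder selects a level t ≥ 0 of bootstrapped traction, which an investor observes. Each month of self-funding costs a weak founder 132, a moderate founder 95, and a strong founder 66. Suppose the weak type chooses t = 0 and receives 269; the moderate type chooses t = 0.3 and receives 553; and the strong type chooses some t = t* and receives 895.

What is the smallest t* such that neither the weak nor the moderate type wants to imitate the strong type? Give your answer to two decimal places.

4.74

Weak type (on-path payoff 269) won't mimic when 269 ≥ 895 − 132·t*, i.e. t* ≥ 4.74.
Moderate type (on-path payoff 553 − 95×0.3 = 524.5) won't mimic when 524.5 ≥ 895 − 95·t*, i.e. t* ≥ 3.90.
Both must hold, so t* = max(4.74, 3.90) = 4.74. The weak type's constraint binds.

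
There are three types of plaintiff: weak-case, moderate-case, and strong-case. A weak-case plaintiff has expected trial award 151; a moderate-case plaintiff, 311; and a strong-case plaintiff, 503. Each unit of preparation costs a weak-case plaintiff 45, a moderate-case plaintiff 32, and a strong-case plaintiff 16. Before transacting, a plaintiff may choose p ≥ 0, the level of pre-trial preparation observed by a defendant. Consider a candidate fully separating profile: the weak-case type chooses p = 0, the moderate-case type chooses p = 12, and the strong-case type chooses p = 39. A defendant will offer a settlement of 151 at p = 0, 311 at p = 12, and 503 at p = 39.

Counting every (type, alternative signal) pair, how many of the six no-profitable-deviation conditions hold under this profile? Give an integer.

Moderate-case (own payoff 311 − 32×12 = -73): to p=0 gives 151 → profitable ✗; to p=39 gives 503 − 32×39 = -745 → no gain ✓.
Strong-case (own payoff 503 − 16×39 = -121): to p=0 gives 151 → profitable ✗; to p=12 gives 311 − 16×12 = 119 → profitable ✗.
Weak-case (own payoff 151): to p=12 gives 311 − 45×12 = -229 → no gain ✓; to p=39 gives 503 − 45×39 = -1252 → no gain ✓.
3 of the 6 constraints hold; not an equilibrium.

3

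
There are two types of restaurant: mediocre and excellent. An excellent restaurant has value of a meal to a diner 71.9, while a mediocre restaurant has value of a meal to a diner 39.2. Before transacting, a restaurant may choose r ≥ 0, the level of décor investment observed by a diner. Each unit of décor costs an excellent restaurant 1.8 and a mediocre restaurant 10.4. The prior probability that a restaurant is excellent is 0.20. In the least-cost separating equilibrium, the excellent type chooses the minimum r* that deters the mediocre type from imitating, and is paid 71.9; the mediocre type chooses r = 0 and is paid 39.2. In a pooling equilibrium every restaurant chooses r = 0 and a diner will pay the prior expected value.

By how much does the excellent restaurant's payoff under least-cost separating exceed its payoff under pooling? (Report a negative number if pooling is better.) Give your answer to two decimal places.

20.50

Least-cost separating signal: r* solves 39.2 = 71.9 − 10.4·r*, so r* = (71.9 − 39.2)/10.4 ≈ 3.1442.
Excellent type's separating payoff: 71.9 − 1.8 × r* = 71.9 − 1.8 × (71.9 − 39.2)/10.4 = 71.9 − 58.86/10.4 ≈ 66.2404.
Pooling payoff: 0.20 × 71.9 + 0.80 × 39.2 = 45.74.
Difference: 66.2404 − 45.74 = 20.5004, i.e. 20.50 to two decimal places.
The excellent type prefers to separate.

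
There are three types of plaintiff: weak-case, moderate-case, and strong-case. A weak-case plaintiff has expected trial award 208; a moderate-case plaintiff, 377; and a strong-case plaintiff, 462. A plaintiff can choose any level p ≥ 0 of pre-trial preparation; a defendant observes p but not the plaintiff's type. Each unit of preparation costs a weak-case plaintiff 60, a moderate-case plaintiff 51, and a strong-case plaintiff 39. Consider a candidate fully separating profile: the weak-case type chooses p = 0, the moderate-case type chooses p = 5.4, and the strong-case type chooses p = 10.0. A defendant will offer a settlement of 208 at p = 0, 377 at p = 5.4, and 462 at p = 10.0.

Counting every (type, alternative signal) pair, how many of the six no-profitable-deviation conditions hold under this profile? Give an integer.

Weak-case (own payoff 208): to p=5.4 gives 377 − 60×5.4 = 53 → no gain ✓; to p=10.0 gives 462 − 60×10.0 = -138 → no gain ✓.
Moderate-case (own payoff 377 − 51×5.4 = 101.6): to p=0 gives 208 → profitable ✗; to p=10.0 gives 462 − 51×10.0 = -48 → no gain ✓.
Strong-case (own payoff 462 − 39×10.0 = 72): to p=0 gives 208 → profitable ✗; to p=5.4 gives 377 − 39×5.4 = 166.4 → profitable ✗.
3 of the 6 constraints hold; not an equilibrium.

3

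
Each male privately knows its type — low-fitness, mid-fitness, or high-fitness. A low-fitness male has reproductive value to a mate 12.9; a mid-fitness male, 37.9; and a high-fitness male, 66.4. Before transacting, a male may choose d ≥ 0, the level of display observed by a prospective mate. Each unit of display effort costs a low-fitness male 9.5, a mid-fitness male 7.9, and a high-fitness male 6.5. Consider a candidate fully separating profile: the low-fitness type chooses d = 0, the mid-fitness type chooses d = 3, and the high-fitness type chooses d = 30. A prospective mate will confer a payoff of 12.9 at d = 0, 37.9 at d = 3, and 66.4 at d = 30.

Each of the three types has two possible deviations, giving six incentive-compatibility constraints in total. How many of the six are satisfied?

Low-fitness (own payoff 12.9): to d=3 gives 37.9 − 9.5×3 = 9.4 → no gain ✓; to d=30 gives 66.4 − 9.5×30 = -218.6 → no gain ✓.
High-fitness (own payoff 66.4 − 6.5×30 = -128.6): to d=0 gives 12.9 → profitable ✗; to d=3 gives 37.9 − 6.5×3 = 18.4 → profitable ✗.
Mid-fitness (own payoff 37.9 − 7.9×3 = 14.2): to d=0 gives 12.9 → no gain ✓; to d=30 gives 66.4 − 7.9×30 = -170.6 → no gain ✓.
4 of the 6 constraints hold; not an equilibrium.

4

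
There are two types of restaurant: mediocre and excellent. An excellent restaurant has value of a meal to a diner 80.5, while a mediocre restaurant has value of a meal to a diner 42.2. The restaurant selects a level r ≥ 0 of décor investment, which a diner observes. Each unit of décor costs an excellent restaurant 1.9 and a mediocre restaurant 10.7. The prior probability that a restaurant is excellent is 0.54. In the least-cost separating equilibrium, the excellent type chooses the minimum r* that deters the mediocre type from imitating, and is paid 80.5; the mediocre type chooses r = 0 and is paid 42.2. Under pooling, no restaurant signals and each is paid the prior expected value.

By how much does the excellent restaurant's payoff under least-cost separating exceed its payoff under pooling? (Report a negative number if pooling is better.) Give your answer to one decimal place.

Least-cost separating signal: r* solves 42.2 = 80.5 − 10.7·r*, so r* = (80.5 − 42.2)/10.7 ≈ 3.5794.
Excellent type's separating payoff: 80.5 − 1.9 × r* = 80.5 − 1.9 × (80.5 − 42.2)/10.7 = 80.5 − 72.77/10.7 ≈ 73.699.
Pooling payoff: 0.54 × 80.5 + 0.46 × 42.2 = 62.882.
Difference: 73.699 − 62.882 = 10.817, i.e. 10.8 to one decimal place.
The excellent type prefers to separate.

10.8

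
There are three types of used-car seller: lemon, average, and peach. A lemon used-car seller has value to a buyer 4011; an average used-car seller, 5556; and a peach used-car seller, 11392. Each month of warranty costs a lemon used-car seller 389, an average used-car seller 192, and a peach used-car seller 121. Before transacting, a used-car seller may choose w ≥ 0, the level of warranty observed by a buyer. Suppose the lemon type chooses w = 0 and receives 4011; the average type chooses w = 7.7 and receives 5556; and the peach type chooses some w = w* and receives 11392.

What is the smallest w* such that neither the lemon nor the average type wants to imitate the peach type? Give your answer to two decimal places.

Lemon type (on-path payoff 4011) won't mimic when 4011 ≥ 11392 − 389·w*, i.e. w* ≥ 18.97.
Average type (on-path payoff 5556 − 192×7.7 = 4077.6) won't mimic when 4077.6 ≥ 11392 − 192·w*, i.e. w* ≥ 38.10.
Both must hold, so w* = max(18.97, 38.10) = 38.10. The average type's constraint binds.

38.10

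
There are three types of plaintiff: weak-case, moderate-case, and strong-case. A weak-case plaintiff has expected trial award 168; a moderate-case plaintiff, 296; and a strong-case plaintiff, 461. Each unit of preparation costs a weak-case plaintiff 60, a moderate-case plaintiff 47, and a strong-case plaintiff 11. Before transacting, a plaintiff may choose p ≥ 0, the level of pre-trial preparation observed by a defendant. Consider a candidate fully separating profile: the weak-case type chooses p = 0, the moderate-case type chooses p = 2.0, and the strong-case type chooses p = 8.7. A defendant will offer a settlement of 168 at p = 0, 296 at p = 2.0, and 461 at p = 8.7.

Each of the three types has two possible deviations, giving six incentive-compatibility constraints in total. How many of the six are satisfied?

5

Strong-case (own payoff 461 − 11×8.7 = 365.3): to p=0 gives 168 → no gain ✓; to p=2.0 gives 296 − 11×2.0 = 274 → no gain ✓.
Moderate-case (own payoff 296 − 47×2.0 = 202): to p=0 gives 168 → no gain ✓; to p=8.7 gives 461 − 47×8.7 = 52.1 → no gain ✓.
Weak-case (own payoff 168): to p=2.0 gives 296 − 60×2.0 = 176 → profitable ✗; to p=8.7 gives 461 − 60×8.7 = -61 → no gain ✓.
5 of the 6 constraints hold; not an equilibrium.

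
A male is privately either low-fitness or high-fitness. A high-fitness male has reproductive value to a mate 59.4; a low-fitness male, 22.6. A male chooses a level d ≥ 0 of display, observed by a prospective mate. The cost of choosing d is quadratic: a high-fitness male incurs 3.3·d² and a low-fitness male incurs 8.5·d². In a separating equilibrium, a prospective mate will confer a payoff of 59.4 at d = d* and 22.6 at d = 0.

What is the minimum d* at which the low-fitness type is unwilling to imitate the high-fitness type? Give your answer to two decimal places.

2.08

The low-fitness type at d = 0 receives 22.6; imitating at d* yields 59.4 − 8.5·d*².
Indifference: 22.6 = 59.4 − 8.5·d*², so d*² = (59.4 − 22.6) / 8.5 ≈ 4.3294.
d* = √4.3294 ≈ 2.08.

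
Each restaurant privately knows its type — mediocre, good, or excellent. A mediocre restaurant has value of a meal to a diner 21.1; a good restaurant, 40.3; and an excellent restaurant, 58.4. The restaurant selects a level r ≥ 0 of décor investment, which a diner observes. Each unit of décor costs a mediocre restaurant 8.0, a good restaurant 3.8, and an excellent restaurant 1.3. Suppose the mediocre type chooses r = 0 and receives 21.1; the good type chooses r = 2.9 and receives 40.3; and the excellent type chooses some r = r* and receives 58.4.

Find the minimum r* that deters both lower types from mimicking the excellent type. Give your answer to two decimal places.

7.66

Mediocre type (on-path payoff 21.1) won't mimic when 21.1 ≥ 58.4 − 8.0·r*, i.e. r* ≥ 4.66.
Good type (on-path payoff 40.3 − 3.8×2.9 = 29.28) won't mimic when 29.28 ≥ 58.4 − 3.8·r*, i.e. r* ≥ 7.66.
Both must hold, so r* = max(4.66, 7.66) = 7.66. The good type's constraint binds.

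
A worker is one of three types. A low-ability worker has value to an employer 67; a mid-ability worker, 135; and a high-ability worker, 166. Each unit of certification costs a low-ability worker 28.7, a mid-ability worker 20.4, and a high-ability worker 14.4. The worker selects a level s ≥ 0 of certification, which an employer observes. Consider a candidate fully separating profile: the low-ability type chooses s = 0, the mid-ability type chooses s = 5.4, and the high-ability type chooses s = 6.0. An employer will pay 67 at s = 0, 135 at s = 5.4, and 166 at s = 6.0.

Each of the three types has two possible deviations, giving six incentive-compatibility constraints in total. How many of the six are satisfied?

4

High-ability (own payoff 166 − 14.4×6.0 = 79.6): to s=0 gives 67 → no gain ✓; to s=5.4 gives 135 − 14.4×5.4 = 57.24 → no gain ✓.
Low-ability (own payoff 67): to s=5.4 gives 135 − 28.7×5.4 = -19.98 → no gain ✓; to s=6.0 gives 166 − 28.7×6.0 = -6.2 → no gain ✓.
Mid-ability (own payoff 135 − 20.4×5.4 = 24.84): to s=0 gives 67 → profitable ✗; to s=6.0 gives 166 − 20.4×6.0 = 43.6 → profitable ✗.
4 of the 6 constraints hold; not an equilibrium.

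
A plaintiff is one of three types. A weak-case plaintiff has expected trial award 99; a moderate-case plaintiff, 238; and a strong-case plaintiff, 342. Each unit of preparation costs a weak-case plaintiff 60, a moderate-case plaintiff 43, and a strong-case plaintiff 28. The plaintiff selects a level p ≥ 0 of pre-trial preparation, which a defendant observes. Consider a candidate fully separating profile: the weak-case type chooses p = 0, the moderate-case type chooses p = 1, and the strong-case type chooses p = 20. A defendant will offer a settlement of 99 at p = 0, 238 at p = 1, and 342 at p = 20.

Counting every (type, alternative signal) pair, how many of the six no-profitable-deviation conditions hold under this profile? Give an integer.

3

Moderate-case (own payoff 238 − 43×1 = 195): to p=0 gives 99 → no gain ✓; to p=20 gives 342 − 43×20 = -518 → no gain ✓.
Weak-case (own payoff 99): to p=1 gives 238 − 60×1 = 178 → profitable ✗; to p=20 gives 342 − 60×20 = -858 → no gain ✓.
Strong-case (own payoff 342 − 28×20 = -218): to p=0 gives 99 → profitable ✗; to p=1 gives 238 − 28×1 = 210 → profitable ✗.
3 of the 6 constraints hold; not an equilibrium.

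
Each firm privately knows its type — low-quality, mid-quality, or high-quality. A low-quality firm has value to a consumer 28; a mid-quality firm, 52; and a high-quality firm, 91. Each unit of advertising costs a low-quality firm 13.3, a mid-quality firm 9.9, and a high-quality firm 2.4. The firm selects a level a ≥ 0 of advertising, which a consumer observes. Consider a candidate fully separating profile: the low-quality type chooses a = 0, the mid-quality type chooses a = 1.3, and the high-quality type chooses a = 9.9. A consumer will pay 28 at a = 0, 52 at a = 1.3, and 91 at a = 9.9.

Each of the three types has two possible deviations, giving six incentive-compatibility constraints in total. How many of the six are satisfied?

5

Mid-quality (own payoff 52 − 9.9×1.3 = 39.13): to a=0 gives 28 → no gain ✓; to a=9.9 gives 91 − 9.9×9.9 = -7.01 → no gain ✓.
High-quality (own payoff 91 − 2.4×9.9 = 67.24): to a=0 gives 28 → no gain ✓; to a=1.3 gives 52 − 2.4×1.3 = 48.88 → no gain ✓.
Low-quality (own payoff 28): to a=1.3 gives 52 − 13.3×1.3 = 34.71 → profitable ✗; to a=9.9 gives 91 − 13.3×9.9 = -40.67 → no gain ✓.
5 of the 6 constraints hold; not an equilibrium.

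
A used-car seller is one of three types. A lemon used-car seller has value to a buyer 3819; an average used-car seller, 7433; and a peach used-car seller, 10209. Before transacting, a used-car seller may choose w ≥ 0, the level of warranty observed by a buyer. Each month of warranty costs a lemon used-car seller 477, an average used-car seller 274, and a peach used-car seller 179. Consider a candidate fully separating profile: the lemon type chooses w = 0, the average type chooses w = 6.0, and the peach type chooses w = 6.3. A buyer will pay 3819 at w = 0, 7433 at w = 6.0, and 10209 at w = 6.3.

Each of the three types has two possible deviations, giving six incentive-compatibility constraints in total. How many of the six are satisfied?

Peach (own payoff 10209 − 179×6.3 = 9081.3): to w=0 gives 3819 → no gain ✓; to w=6.0 gives 7433 − 179×6.0 = 6359 → no gain ✓.
Lemon (own payoff 3819): to w=6.0 gives 7433 − 477×6.0 = 4571 → profitable ✗; to w=6.3 gives 10209 − 477×6.3 = 7203.9 → profitable ✗.
Average (own payoff 7433 − 274×6.0 = 5789): to w=0 gives 3819 → no gain ✓; to w=6.3 gives 10209 − 274×6.3 = 8482.8 → profitable ✗.
3 of the 6 constraints hold; not an equilibrium.

3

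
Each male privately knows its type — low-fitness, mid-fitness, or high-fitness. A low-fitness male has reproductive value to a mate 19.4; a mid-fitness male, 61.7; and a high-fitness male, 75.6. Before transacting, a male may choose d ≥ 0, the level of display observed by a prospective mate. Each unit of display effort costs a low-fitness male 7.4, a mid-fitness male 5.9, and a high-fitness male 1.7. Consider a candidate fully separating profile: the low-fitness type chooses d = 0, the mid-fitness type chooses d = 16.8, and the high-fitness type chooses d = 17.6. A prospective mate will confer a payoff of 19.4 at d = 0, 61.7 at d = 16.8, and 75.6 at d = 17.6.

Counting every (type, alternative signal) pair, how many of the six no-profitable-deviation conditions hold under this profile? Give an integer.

Low-fitness (own payoff 19.4): to d=16.8 gives 61.7 − 7.4×16.8 = -62.62 → no gain ✓; to d=17.6 gives 75.6 − 7.4×17.6 = -54.64 → no gain ✓.
Mid-fitness (own payoff 61.7 − 5.9×16.8 = -37.42): to d=0 gives 19.4 → profitable ✗; to d=17.6 gives 75.6 − 5.9×17.6 = -28.24 → profitable ✗.
High-fitness (own payoff 75.6 − 1.7×17.6 = 45.68): to d=0 gives 19.4 → no gain ✓; to d=16.8 gives 61.7 − 1.7×16.8 = 33.14 → no gain ✓.
4 of the 6 constraints hold; not an equilibrium.

4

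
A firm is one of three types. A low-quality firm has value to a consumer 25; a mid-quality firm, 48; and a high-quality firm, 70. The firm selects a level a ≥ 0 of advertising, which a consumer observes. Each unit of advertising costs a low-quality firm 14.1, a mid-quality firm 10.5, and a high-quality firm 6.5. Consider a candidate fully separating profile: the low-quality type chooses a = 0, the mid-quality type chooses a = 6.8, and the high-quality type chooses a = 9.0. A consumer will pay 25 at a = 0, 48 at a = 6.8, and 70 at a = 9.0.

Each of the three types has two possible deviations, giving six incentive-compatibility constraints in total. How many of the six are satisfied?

4

High-quality (own payoff 70 − 6.5×9.0 = 11.5): to a=0 gives 25 → profitable ✗; to a=6.8 gives 48 − 6.5×6.8 = 3.8 → no gain ✓.
Mid-quality (own payoff 48 − 10.5×6.8 = -23.4): to a=0 gives 25 → profitable ✗; to a=9.0 gives 70 − 10.5×9.0 = -24.5 → no gain ✓.
Low-quality (own payoff 25): to a=6.8 gives 48 − 14.1×6.8 = -47.88 → no gain ✓; to a=9.0 gives 70 − 14.1×9.0 = -56.9 → no gain ✓.
4 of the 6 constraints hold; not an equilibrium.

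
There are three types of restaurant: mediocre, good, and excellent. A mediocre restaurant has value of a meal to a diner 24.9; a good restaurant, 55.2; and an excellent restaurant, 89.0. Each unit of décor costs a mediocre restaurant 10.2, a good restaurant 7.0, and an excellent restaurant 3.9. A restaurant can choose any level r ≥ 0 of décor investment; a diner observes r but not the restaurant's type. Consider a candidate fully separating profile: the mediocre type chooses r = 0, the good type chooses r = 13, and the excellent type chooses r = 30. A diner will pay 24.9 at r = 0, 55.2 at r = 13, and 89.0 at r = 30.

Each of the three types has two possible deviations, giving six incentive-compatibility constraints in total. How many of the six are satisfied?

3

Mediocre (own payoff 24.9): to r=13 gives 55.2 − 10.2×13 = -77.4 → no gain ✓; to r=30 gives 89.0 − 10.2×30 = -217 → no gain ✓.
Excellent (own payoff 89.0 − 3.9×30 = -28): to r=0 gives 24.9 → profitable ✗; to r=13 gives 55.2 − 3.9×13 = 4.5 → profitable ✗.
Good (own payoff 55.2 − 7.0×13 = -35.8): to r=0 gives 24.9 → profitable ✗; to r=30 gives 89.0 − 7.0×30 = -121 → no gain ✓.
3 of the 6 constraints hold; not an equilibrium.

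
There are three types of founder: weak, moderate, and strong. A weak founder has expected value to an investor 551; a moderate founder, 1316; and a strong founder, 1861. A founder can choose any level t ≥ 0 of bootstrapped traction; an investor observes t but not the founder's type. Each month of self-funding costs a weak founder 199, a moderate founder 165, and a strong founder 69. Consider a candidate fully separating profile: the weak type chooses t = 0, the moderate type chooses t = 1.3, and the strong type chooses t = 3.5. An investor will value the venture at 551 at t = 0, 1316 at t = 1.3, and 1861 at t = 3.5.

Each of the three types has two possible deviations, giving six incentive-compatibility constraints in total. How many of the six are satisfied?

Weak (own payoff 551): to t=1.3 gives 1316 − 199×1.3 = 1057.3 → profitable ✗; to t=3.5 gives 1861 − 199×3.5 = 1164.5 → profitable ✗.
Strong (own payoff 1861 − 69×3.5 = 1619.5): to t=0 gives 551 → no gain ✓; to t=1.3 gives 1316 − 69×1.3 = 1226.3 → no gain ✓.
Moderate (own payoff 1316 − 165×1.3 = 1101.5): to t=0 gives 551 → no gain ✓; to t=3.5 gives 1861 − 165×3.5 = 1283.5 → profitable ✗.
3 of the 6 constraints hold; not an equilibrium.

3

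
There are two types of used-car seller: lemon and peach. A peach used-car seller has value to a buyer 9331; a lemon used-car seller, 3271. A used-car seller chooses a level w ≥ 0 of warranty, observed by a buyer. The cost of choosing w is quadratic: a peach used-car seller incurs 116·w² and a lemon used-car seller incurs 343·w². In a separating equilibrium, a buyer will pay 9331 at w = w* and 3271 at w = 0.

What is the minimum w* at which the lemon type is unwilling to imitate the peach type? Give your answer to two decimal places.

4.20

The lemon type at w = 0 receives 3271; imitating at w* yields 9331 − 343·w*².
Indifference: 3271 = 9331 − 343·w*², so w*² = (9331 − 3271) / 343 ≈ 17.6676.
w* = √17.6676 ≈ 4.20.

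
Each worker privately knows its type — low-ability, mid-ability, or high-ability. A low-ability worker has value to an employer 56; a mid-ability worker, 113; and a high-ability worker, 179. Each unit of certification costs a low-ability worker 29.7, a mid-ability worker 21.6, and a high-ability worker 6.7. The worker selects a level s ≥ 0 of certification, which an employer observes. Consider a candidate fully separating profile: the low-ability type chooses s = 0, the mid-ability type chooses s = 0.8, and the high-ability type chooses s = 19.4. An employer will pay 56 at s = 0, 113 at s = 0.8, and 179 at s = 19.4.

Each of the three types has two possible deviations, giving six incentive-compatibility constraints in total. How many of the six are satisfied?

3

Mid-ability (own payoff 113 − 21.6×0.8 = 95.72): to s=0 gives 56 → no gain ✓; to s=19.4 gives 179 − 21.6×19.4 = -240.04 → no gain ✓.
Low-ability (own payoff 56): to s=0.8 gives 113 − 29.7×0.8 = 89.24 → profitable ✗; to s=19.4 gives 179 − 29.7×19.4 = -397.18 → no gain ✓.
High-ability (own payoff 179 − 6.7×19.4 = 49.02): to s=0 gives 56 → profitable ✗; to s=0.8 gives 113 − 6.7×0.8 = 107.64 → profitable ✗.
3 of the 6 constraints hold; not an equilibrium.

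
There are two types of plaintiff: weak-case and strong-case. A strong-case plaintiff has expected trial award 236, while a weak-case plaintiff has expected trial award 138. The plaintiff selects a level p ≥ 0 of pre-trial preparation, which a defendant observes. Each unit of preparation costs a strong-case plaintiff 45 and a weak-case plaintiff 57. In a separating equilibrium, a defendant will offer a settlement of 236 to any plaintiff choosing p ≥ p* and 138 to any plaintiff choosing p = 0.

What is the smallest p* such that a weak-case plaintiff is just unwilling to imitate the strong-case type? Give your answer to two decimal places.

1.72

A weak-case plaintiff choosing p = 0 receives 138.
Imitating at p* instead would pay 236 at cost 57·p*, netting 236 − 57·p*.
Indifference: 138 = 236 − 57·p*, so p* = (236 − 138) / 57 ≈ 1.72.
At p* the weak-case type's incentive constraint just binds; the strong-case type strictly prefers p* since its per-unit cost is lower.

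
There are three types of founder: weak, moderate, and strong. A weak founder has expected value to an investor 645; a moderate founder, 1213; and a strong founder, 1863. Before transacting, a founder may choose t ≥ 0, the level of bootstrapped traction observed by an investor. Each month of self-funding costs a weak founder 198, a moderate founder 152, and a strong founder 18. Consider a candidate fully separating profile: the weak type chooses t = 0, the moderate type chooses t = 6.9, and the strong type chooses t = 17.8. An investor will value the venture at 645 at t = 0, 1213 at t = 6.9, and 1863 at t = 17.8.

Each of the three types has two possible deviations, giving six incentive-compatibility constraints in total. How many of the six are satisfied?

5

Moderate (own payoff 1213 − 152×6.9 = 164.2): to t=0 gives 645 → profitable ✗; to t=17.8 gives 1863 − 152×17.8 = -842.6 → no gain ✓.
Weak (own payoff 645): to t=6.9 gives 1213 − 198×6.9 = -153.2 → no gain ✓; to t=17.8 gives 1863 − 198×17.8 = -1661.4 → no gain ✓.
Strong (own payoff 1863 − 18×17.8 = 1542.6): to t=0 gives 645 → no gain ✓; to t=6.9 gives 1213 − 18×6.9 = 1088.8 → no gain ✓.
5 of the 6 constraints hold; not an equilibrium.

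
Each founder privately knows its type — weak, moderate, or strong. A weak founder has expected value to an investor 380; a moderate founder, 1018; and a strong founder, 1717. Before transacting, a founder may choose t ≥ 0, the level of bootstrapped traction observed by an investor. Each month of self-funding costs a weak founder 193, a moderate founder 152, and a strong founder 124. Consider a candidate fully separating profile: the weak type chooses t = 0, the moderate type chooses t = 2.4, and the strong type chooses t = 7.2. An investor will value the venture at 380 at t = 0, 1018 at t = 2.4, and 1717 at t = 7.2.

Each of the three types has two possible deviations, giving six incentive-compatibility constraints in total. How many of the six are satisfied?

Strong (own payoff 1717 − 124×7.2 = 824.2): to t=0 gives 380 → no gain ✓; to t=2.4 gives 1018 − 124×2.4 = 720.4 → no gain ✓.
Weak (own payoff 380): to t=2.4 gives 1018 − 193×2.4 = 554.8 → profitable ✗; to t=7.2 gives 1717 − 193×7.2 = 327.4 → no gain ✓.
Moderate (own payoff 1018 − 152×2.4 = 653.2): to t=0 gives 380 → no gain ✓; to t=7.2 gives 1717 − 152×7.2 = 622.6 → no gain ✓.
5 of the 6 constraints hold; not an equilibrium.

5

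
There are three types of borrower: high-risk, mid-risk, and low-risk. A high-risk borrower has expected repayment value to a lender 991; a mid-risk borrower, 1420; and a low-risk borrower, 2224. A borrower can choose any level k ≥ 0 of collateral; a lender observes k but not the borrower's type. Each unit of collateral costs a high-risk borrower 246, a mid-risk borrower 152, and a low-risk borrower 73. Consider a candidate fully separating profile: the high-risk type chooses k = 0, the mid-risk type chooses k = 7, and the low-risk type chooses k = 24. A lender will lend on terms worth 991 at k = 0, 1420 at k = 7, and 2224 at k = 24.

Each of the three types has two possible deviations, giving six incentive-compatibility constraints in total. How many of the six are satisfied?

Mid-risk (own payoff 1420 − 152×7 = 356): to k=0 gives 991 → profitable ✗; to k=24 gives 2224 − 152×24 = -1424 → no gain ✓.
Low-risk (own payoff 2224 − 73×24 = 472): to k=0 gives 991 → profitable ✗; to k=7 gives 1420 − 73×7 = 909 → profitable ✗.
High-risk (own payoff 991): to k=7 gives 1420 − 246×7 = -302 → no gain ✓; to k=24 gives 2224 − 246×24 = -3680 → no gain ✓.
3 of the 6 constraints hold; not an equilibrium.

3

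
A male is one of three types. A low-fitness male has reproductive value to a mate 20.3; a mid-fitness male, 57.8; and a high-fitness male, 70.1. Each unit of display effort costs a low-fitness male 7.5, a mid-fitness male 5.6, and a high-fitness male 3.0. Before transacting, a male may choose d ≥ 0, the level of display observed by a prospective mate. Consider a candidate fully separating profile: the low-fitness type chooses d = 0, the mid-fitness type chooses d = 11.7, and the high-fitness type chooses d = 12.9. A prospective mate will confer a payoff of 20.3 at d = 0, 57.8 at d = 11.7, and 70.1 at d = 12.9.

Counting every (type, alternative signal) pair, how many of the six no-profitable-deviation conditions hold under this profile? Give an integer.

4

Low-fitness (own payoff 20.3): to d=11.7 gives 57.8 − 7.5×11.7 = -29.95 → no gain ✓; to d=12.9 gives 70.1 − 7.5×12.9 = -26.65 → no gain ✓.
Mid-fitness (own payoff 57.8 − 5.6×11.7 = -7.72): to d=0 gives 20.3 → profitable ✗; to d=12.9 gives 70.1 − 5.6×12.9 = -2.14 → profitable ✗.
High-fitness (own payoff 70.1 − 3.0×12.9 = 31.4): to d=0 gives 20.3 → no gain ✓; to d=11.7 gives 57.8 − 3.0×11.7 = 22.7 → no gain ✓.
4 of the 6 constraints hold; not an equilibrium.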